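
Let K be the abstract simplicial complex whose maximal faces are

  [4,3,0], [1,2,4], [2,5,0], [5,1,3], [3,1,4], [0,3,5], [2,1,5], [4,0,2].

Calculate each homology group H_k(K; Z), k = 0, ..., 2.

H_0 ≅ Z,  H_1 = 0,  H_2 ≅ Z.

Take the total order 0 < 1 < 2 < 3 < 4 < 5 on the vertex set. Then K (dimension 2) consists of the simplices:

  0-simplices (6): [0], [1], [2], [3], [4], [5]
  1-simplices (12): [0,2], [0,3], [0,4], [0,5], [1,2], [1,3], [1,4], [1,5], [2,4], [2,5], [3,4], [3,5]
  2-simplices (8): [0,2,4], [0,2,5], [0,3,4], [0,3,5], [1,2,4], [1,2,5], [1,3,4], [1,3,5]

Hence C_0 ≅ Z^6, C_1 ≅ Z^12, C_2 ≅ Z^8.

∂_1: C_1 → C_0 is given by ∂[p,q] = [q] − [p].
The 6×12 boundary matrix has rank 5 and Smith normal form diag(1,1,1,1,1).

∂_2: C_2 → C_1 maps a triangle to the signed sum of its edges. For instance
  ∂[1,2,5] = [2,5] − [1,5] + [1,2],
  ∂[1,2,4] = [2,4] − [1,4] + [1,2].
This gives a 12×8 integer matrix of rank 7; reducing to Smith normal form yields diagonal entries (1,1,1,1,1,1,1).

Computing H_k = (kernel of ∂_k) / (image of ∂_{k+1}):

  H_0: rank C_0 − rank ∂_1 = 6 − 5 = 1, and the invariant factors of ∂_1 are all 1, so H_0 ≅ Z.
  H_1: rank ker ∂_1 − rank ∂_2 = (12 − 5) − 7 = 0, and the invariant factors of ∂_2 are all 1, so H_1 ≅ 0.
  H_2: rank ker ∂_2 − rank ∂_3 = (8 − 7) − 0 = 1, and there is no ∂_3, so H_2 ≅ Z.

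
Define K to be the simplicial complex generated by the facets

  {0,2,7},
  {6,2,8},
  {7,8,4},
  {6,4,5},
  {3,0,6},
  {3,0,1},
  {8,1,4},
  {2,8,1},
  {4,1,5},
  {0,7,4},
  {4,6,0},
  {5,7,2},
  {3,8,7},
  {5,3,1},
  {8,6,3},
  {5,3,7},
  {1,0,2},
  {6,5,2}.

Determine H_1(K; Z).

H_1 ≅ Z^2.

Fix the vertex order 0 < 1 < 2 < 3 < 4 < 5 < 6 < 7 < 8 and write every simplex with vertices in increasing order. Then dim K = 2 and the simplices of K are:

  0-simplices (9): [0], [1], [2], [3], [4], [5], [6], [7], [8]
  1-simplices (27): (27 of them)
  2-simplices (18): [0,1,2], [0,1,3], [0,2,7], [0,3,6], [0,4,6], [0,4,7], [1,2,8], [1,3,5], [1,4,5], [1,4,8], [2,5,6], [2,5,7], [2,6,8], [3,5,7], [3,6,8], [3,7,8], [4,5,6], [4,7,8]

so the chain groups are C_0 ≅ Z^9, C_1 ≅ Z^27, C_2 ≅ Z^18.

The boundary map ∂_1: C_1 → C_0 maps an edge to its endpoints' difference, ∂[p,q] = q − p.
As a 9×27 matrix over Z this has rank 8, with invariant factors (1,1,1,1,1,1,1,1).

The boundary map ∂_2: C_2 → C_1 maps a triangle to the signed sum of its edges. For instance
  ∂[4,7,8] = [7,8] − [4,8] + [4,7],
  ∂[0,1,2] = [1,2] − [0,2] + [0,1].
The resulting 27×18 matrix has rank 17, and its Smith normal form has invariant factors (1,1,1,1,1,1,1,1,1,1,1,1,1,1,1,1,1).

Computing H_k = (kernel of ∂_k) / (image of ∂_{k+1}):

  H_1: rank ker ∂_1 − rank ∂_2 = (27 − 8) − 17 = 2, and the invariant factors of ∂_2 are all 1, so H_1 = Z^2.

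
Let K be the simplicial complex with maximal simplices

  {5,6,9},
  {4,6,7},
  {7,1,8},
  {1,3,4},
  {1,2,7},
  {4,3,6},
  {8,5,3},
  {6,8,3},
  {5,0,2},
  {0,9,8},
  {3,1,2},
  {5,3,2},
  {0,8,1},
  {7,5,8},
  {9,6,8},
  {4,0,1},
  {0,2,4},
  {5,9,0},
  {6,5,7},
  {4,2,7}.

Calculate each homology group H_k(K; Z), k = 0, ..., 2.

Take the total order 0 < 1 < 2 < 3 < 4 < 5 < 6 < 7 < 8 < 9 on the vertex set. Then K (dimension 2) consists of the simplices:

  0-simplices (10): [0], [1], [2], [3], [4], [5], [6], [7], [8], [9]
  1-simplices (30): (30 of them)
  2-simplices (20): (20 of them)

so the chain groups are C_0 ≅ Z^10, C_1 ≅ Z^30, C_2 ≅ Z^20.

The boundary map ∂_1: C_1 → C_0 sends each edge [p,q] (with p < q) to q − p.
The 10×30 boundary matrix has rank 9 and Smith normal form diag(1,1,1,1,1,1,1,1,1).

Boundary ∂_2: C_2 → C_1 maps a triangle to the signed sum of its edges. For instance
  ∂[1,2,3] = [2,3] − [1,3] + [1,2],
  ∂[4,6,7] = [6,7] − [4,7] + [4,6].
As a 30×20 matrix over Z this has rank 20, with invariant factors (1,1,1,1,1,1,1,1,1,1,1,1,1,1,1,1,1,1,1,2).

Reading off H_k = ker ∂_k / im ∂_{k+1}:

  H_0: rank C_0 − rank ∂_1 = 10 − 9 = 1, and the invariant factors of ∂_1 are all 1, so H_0 ≅ Z.
  H_1: rank ker ∂_1 − rank ∂_2 = (30 − 9) − 20 = 1, and ∂_2 has invariant factor 2 > 1, so H_1 ≅ Z ⊕ Z/2.
  H_2: rank ker ∂_2 − rank ∂_3 = (20 − 20) − 0 = 0, and there is no ∂_3, so H_2 ≅ 0.

As a check, the Euler characteristic is 10 − 30 + 20 = 0, which agrees with 1 − 1 + 0 = 0.

H_0 ≅ Z,  H_1 ≅ Z ⊕ Z/2,  H_2 = 0.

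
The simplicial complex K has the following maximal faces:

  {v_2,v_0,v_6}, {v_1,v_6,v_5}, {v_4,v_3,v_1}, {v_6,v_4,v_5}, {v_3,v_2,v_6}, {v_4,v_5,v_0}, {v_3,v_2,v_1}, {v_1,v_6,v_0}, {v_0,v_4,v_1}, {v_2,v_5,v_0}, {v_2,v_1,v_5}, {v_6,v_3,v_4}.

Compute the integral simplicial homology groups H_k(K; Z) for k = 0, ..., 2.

H_0 = Z,  H_1 = Z_2,  H_2 = 0.

Order the vertices as v_0 < v_1 < v_2 < v_3 < v_4 < v_5 < v_6. Listing each simplex with vertices in this order, K has dimension 2 with simplices:

  0-simplices (7): [v_0], [v_1], [v_2], [v_3], [v_4], [v_5], [v_6]
  1-simplices (18): (18 of them)
  2-simplices (12): (12 of them)

giving chain groups C_0 ≅ Z^7, C_1 ≅ Z^18, C_2 ≅ Z^12.

The boundary map ∂_1: C_1 → C_0 maps an edge to its endpoints' difference, ∂[p,q] = q − p.
The 7×18 boundary matrix has rank 6 and Smith normal form diag(1,1,1,1,1,1).

∂_2: C_2 → C_1 acts by ∂[p,q,r] = [q,r] − [p,r] + [p,q]. For instance
  ∂[v_0,v_4,v_5] = [v_4,v_5] − [v_0,v_5] + [v_0,v_4],
  ∂[v_1,v_3,v_4] = [v_3,v_4] − [v_1,v_4] + [v_1,v_3].
The 18×12 boundary matrix has rank 12 and Smith normal form diag(1,1,1,1,1,1,1,1,1,1,1,2).

Computing H_k = (kernel of ∂_k) / (image of ∂_{k+1}):

  H_0: rank C_0 − rank ∂_1 = 7 − 6 = 1, and the invariant factors of ∂_1 are all 1, so H_0 = Z.
  H_1: rank ker ∂_1 − rank ∂_2 = (18 − 6) − 12 = 0, and ∂_2 has invariant factor 2 > 1, so H_1 = Z_2.
  H_2: rank ker ∂_2 − rank ∂_3 = (12 − 12) − 0 = 0, and there is no ∂_3, so H_2 = 0.

As a check, the Euler characteristic is 7 − 18 + 12 = 1, which agrees with 1 − 0 + 0 = 1.
(K is a triangulation of the real projective plane RP^2.)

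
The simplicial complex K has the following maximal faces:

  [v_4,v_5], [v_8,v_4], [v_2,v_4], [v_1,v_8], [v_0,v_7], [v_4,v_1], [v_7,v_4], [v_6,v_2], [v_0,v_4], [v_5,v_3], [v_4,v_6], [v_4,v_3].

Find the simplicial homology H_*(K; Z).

K has 9 vertices, 12 edges.
rank ∂_0 = 0, rank ∂_1 = 8 ⇒ b_0 = 9 − 0 − 8 = 1; all invariant factors of ∂_1 are 1 so no torsion. So H_0 ≅ Z.
rank ∂_1 = 8, rank ∂_2 = 0 ⇒ b_1 = 12 − 8 − 0 = 4. So H_1 ≅ Z^4.

H_0 ≅ Z,  H_1 ≅ Z^4.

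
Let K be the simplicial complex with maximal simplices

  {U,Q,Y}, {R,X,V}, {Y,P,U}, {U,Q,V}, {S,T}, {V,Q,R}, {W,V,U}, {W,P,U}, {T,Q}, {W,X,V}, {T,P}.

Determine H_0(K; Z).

H_0 ≅ Z.

We work with the vertex ordering P < Q < R < S < T < U < V < W < X < Y. The simplices of K, each written with vertices in increasing order, are:

  0-simplices (10): P, Q, R, S, T, U, V, W, X, Y
  1-simplices (18): PT, PU, PW, PY, QR, QT, QU, QV, QY, RV, RX, ST, UV, UW, UY, VW, VX, WX
  2-simplices (8): PUW, PUY, QRV, QUV, QUY, RVX, UVW, VWX

giving chain groups C_0 ≅ Z^10, C_1 ≅ Z^18, C_2 ≅ Z^8.

∂_1: C_1 → C_0 is given by ∂[p,q] = [q] − [p]. For instance
  ∂PU = U − P.
This gives a 10×18 integer matrix of rank 9; reducing to Smith normal form yields diagonal entries (1,1,1,1,1,1,1,1,1).

Boundary ∂_2: C_2 → C_1 sends each 2-simplex [p,q,r] to [q,r] − [p,r] + [p,q]. For instance
  ∂UVW = VW − UW + UV,
  ∂PUY = UY − PY + PU.
This gives a 18×8 integer matrix of rank 8; reducing to Smith normal form yields diagonal entries (1,1,1,1,1,1,1,1).

Computing H_k = (kernel of ∂_k) / (image of ∂_{k+1}):

  H_0: rank C_0 − rank ∂_1 = 10 − 9 = 1, and the invariant factors of ∂_1 are all 1, so H_0 = Z.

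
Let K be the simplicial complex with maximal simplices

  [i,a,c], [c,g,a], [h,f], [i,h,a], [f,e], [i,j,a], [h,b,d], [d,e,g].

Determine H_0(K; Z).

We work with the vertex ordering a < b < c < d < e < f < g < h < i < j. The simplices of K, each written with vertices in increasing order, are:

  0-simplices (10): a, b, c, d, e, f, g, h, i, j
  1-simplices (17): ac, ag, ah, ai, aj, bd, bh, cg, ci, de, dg, dh, ef, eg, fh, hi, ij
  2-simplices (6): acg, aci, ahi, aij, bdh, deg

so the chain groups are C_0 ≅ Z^10, C_1 ≅ Z^17, C_2 ≅ Z^6.

The boundary map ∂_1: C_1 → C_0 maps an edge to its endpoints' difference, ∂[p,q] = q − p. For instance
  ∂ij = j − i.
The resulting 10×17 matrix has rank 9, and its Smith normal form has invariant factors (1,1,1,1,1,1,1,1,1).

The boundary map ∂_2: C_2 → C_1 sends each 2-simplex [p,q,r] to [q,r] − [p,r] + [p,q]. For instance
  ∂bdh = dh − bh + bd,
  ∂deg = eg − dg + de.
As a 17×6 matrix over Z this has rank 6, with invariant factors (1,1,1,1,1,1).

Reading off H_k = ker ∂_k / im ∂_{k+1}:

  H_0: rank C_0 − rank ∂_1 = 10 − 9 = 1, and the invariant factors of ∂_1 are all 1, so H_0 = Z.

H_0 = Z.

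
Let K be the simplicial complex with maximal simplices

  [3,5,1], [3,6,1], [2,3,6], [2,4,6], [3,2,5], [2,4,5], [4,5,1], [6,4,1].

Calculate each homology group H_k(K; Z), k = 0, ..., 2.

H_0 ≅ Z,  H_1 = 0,  H_2 ≅ Z.

K has 6 vertices, 12 edges, 8 triangles.
rank ∂_0 = 0, rank ∂_1 = 5 ⇒ b_0 = 6 − 0 − 5 = 1; all invariant factors of ∂_1 are 1 so no torsion. So H_0 = Z.
rank ∂_1 = 5, rank ∂_2 = 7 ⇒ b_1 = 12 − 5 − 7 = 0; all invariant factors of ∂_2 are 1 so no torsion. So H_1 = 0.
rank ∂_2 = 7, rank ∂_3 = 0 ⇒ b_2 = 8 − 7 − 0 = 1. So H_2 = Z.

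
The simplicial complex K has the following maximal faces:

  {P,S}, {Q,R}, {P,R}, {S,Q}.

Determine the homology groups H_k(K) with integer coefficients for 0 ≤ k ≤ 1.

We work with the vertex ordering P < Q < R < S. The simplices of K, each written with vertices in increasing order, are:

  0-simplices (4): P, Q, R, S
  1-simplices (4): PR, PS, QR, QS

giving chain groups C_0 ≅ Z^4, C_1 ≅ Z^4.

∂_1: C_1 → C_0 maps an edge to its endpoints' difference, ∂[p,q] = q − p. For instance
  ∂PR = R − P.
The 4×4 boundary matrix has rank 3 and Smith normal form diag(1,1,1).

Reading off H_k = ker ∂_k / im ∂_{k+1}:

  H_0: rank C_0 − rank ∂_1 = 4 − 3 = 1, and the invariant factors of ∂_1 are all 1, so H_0 ≅ Z.
  H_1: rank ker ∂_1 − rank ∂_2 = (4 − 3) − 0 = 1, and there is no ∂_2, so H_1 ≅ Z.

As a check, the Euler characteristic is 4 − 4 = 0, which agrees with 1 − 1 = 0.
(K is a triangulation of the circle S^1.)

H_0 = Z,  H_1 = Z.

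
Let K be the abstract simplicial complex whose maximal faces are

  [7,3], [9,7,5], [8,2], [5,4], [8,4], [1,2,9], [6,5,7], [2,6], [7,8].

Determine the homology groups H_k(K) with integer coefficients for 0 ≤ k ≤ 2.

H_0 = Z,  H_1 = Z^3,  H_2 = 0.

Take the total order 1 < 2 < 3 < 4 < 5 < 6 < 7 < 8 < 9 on the vertex set. Then K (dimension 2) consists of the simplices:

  0-simplices (9): [1], [2], [3], [4], [5], [6], [7], [8], [9]
  1-simplices (14): [1,2], [1,9], [2,6], [2,8], [2,9], [3,7], [4,5], [4,8], [5,6], [5,7], [5,9], [6,7], [7,8], [7,9]
  2-simplices (3): [1,2,9], [5,6,7], [5,7,9]

giving chain groups C_0 ≅ Z^9, C_1 ≅ Z^14, C_2 ≅ Z^3.

∂_1: C_1 → C_0 is given by ∂[p,q] = [q] − [p]. For instance
  ∂[1,9] = [9] − [1].
The 9×14 boundary matrix has rank 8 and Smith normal form diag(1,1,1,1,1,1,1,1).

Boundary ∂_2: C_2 → C_1 sends each 2-simplex [p,q,r] to [q,r] − [p,r] + [p,q]. For instance
  ∂[5,7,9] = [7,9] − [5,9] + [5,7],
  ∂[5,6,7] = [6,7] − [5,7] + [5,6].
The 14×3 boundary matrix has rank 3 and Smith normal form diag(1,1,1).

Computing H_k = (kernel of ∂_k) / (image of ∂_{k+1}):

  H_0: rank C_0 − rank ∂_1 = 9 − 8 = 1, and the invariant factors of ∂_1 are all 1, so H_0 ≅ Z.
  H_1: rank ker ∂_1 − rank ∂_2 = (14 − 8) − 3 = 3, and the invariant factors of ∂_2 are all 1, so H_1 ≅ Z^3.
  H_2: rank ker ∂_2 − rank ∂_3 = (3 − 3) − 0 = 0, and there is no ∂_3, so H_2 ≅ 0.

As a check, the Euler characteristic is 9 − 14 + 3 = -2, which agrees with 1 − 3 + 0 = -2.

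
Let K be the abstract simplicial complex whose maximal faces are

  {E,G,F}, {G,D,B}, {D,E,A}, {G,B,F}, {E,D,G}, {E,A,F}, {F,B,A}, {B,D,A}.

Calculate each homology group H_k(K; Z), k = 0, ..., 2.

H_0 = Z,  H_1 = 0,  H_2 = Z.

K has 6 vertices, 12 edges, 8 triangles.
rank ∂_0 = 0, rank ∂_1 = 5 ⇒ b_0 = 6 − 0 − 5 = 1; all invariant factors of ∂_1 are 1 so no torsion. So H_0 = Z.
rank ∂_1 = 5, rank ∂_2 = 7 ⇒ b_1 = 12 − 5 − 7 = 0; all invariant factors of ∂_2 are 1 so no torsion. So H_1 = 0.
rank ∂_2 = 7, rank ∂_3 = 0 ⇒ b_2 = 8 − 7 − 0 = 1. So H_2 = Z.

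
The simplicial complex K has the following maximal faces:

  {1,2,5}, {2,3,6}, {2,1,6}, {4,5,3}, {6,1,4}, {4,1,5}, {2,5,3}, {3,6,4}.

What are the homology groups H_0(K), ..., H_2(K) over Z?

H_0 ≅ Z,  H_1 = 0,  H_2 ≅ Z.

Order the vertices as 1 < 2 < 3 < 4 < 5 < 6. Listing each simplex with vertices in this order, K has dimension 2 with simplices:

  0-simplices (6): [1], [2], [3], [4], [5], [6]
  1-simplices (12): [1,2], [1,4], [1,5], [1,6], [2,3], [2,5], [2,6], [3,4], [3,5], [3,6], [4,5], [4,6]
  2-simplices (8): [1,2,5], [1,2,6], [1,4,5], [1,4,6], [2,3,5], [2,3,6], [3,4,5], [3,4,6]

so the chain groups are C_0 ≅ Z^6, C_1 ≅ Z^12, C_2 ≅ Z^8.

∂_1: C_1 → C_0 sends each edge [p,q] (with p < q) to q − p.
This gives a 6×12 integer matrix of rank 5; reducing to Smith normal form yields diagonal entries (1,1,1,1,1).

The boundary map ∂_2: C_2 → C_1 maps a triangle to the signed sum of its edges. For instance
  ∂[2,3,5] = [3,5] − [2,5] + [2,3],
  ∂[2,3,6] = [3,6] − [2,6] + [2,3].
The 12×8 boundary matrix has rank 7 and Smith normal form diag(1,1,1,1,1,1,1).

From H_k ≅ ker(∂_k) / im(∂_{k+1}) we obtain:

  H_0: rank C_0 − rank ∂_1 = 6 − 5 = 1, and the invariant factors of ∂_1 are all 1, so H_0 = Z.
  H_1: rank ker ∂_1 − rank ∂_2 = (12 − 5) − 7 = 0, and the invariant factors of ∂_2 are all 1, so H_1 = 0.
  H_2: rank ker ∂_2 − rank ∂_3 = (8 − 7) − 0 = 1, and there is no ∂_3, so H_2 = Z.

As a check, the Euler characteristic is 6 − 12 + 8 = 2, which agrees with 1 − 0 + 1 = 2.
(K is a triangulation of the 2-sphere S^2.)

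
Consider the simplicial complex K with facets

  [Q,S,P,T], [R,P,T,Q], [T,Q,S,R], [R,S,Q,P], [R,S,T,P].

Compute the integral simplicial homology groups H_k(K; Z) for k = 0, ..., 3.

H_0 = Z,  H_1 = 0,  H_2 = 0,  H_3 = Z.

Take the total order P < Q < R < S < T on the vertex set. Then K (dimension 3) consists of the simplices:

  0-simplices (5): P, Q, R, S, T
  1-simplices (10): PQ, PR, PS, PT, QR, QS, QT, RS, RT, ST
  2-simplices (10): PQR, PQS, PQT, PRS, PRT, PST, QRS, QRT, QST, RST
  3-simplices (5): PQRS, PQRT, PQST, PRST, QRST

giving chain groups C_0 ≅ Z^5, C_1 ≅ Z^10, C_2 ≅ Z^10, C_3 ≅ Z^5.

Boundary ∂_1: C_1 → C_0 maps an edge to its endpoints' difference, ∂[p,q] = q − p.
As a 5×10 matrix over Z this has rank 4, with invariant factors (1,1,1,1).

Boundary ∂_2: C_2 → C_1 maps a triangle to the signed sum of its edges. For instance
  ∂PQT = QT − PT + PQ,
  ∂QST = ST − QT + QS.
As a 10×10 matrix over Z this has rank 6, with invariant factors (1,1,1,1,1,1).

∂_3: C_3 → C_2 sends each 3-simplex σ to the alternating sum Σ_i (−1)^i (σ with its i-th vertex removed). For instance
  ∂PQRS = QRS − PRS + PQS − PQR,
  ∂PQRT = QRT − PRT + PQT − PQR.
The 10×5 boundary matrix has rank 4 and Smith normal form diag(1,1,1,1).

Reading off H_k = ker ∂_k / im ∂_{k+1}:

  H_0: rank C_0 − rank ∂_1 = 5 − 4 = 1, and the invariant factors of ∂_1 are all 1, so H_0 ≅ Z.
  H_1: rank ker ∂_1 − rank ∂_2 = (10 − 4) − 6 = 0, and the invariant factors of ∂_2 are all 1, so H_1 ≅ 0.
  H_2: rank ker ∂_2 − rank ∂_3 = (10 − 6) − 4 = 0, and the invariant factors of ∂_3 are all 1, so H_2 ≅ 0.
  H_3: rank ker ∂_3 − rank ∂_4 = (5 − 4) − 0 = 1, and there is no ∂_4, so H_3 ≅ Z.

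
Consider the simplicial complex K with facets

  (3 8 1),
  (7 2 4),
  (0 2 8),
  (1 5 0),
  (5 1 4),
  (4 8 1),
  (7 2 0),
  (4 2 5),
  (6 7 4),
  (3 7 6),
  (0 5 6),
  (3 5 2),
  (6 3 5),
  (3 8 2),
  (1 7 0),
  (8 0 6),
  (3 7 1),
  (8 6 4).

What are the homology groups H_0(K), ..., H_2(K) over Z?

H_0 ≅ Z,  H_1 ≅ Z^2,  H_2 ≅ Z.

Order the vertices as 0 < 1 < 2 < 3 < 4 < 5 < 6 < 7 < 8. Listing each simplex with vertices in this order, K has dimension 2 with simplices:

  0-simplices (9): [0], [1], [2], [3], [4], [5], [6], [7], [8]
  1-simplices (27): (27 of them)
  2-simplices (18): [0,1,5], [0,1,7], [0,2,7], [0,2,8], [0,5,6], [0,6,8], [1,3,7], [1,3,8], [1,4,5], [1,4,8], [2,3,5], [2,3,8], [2,4,5], [2,4,7], [3,5,6], [3,6,7], [4,6,7], [4,6,8]

so the chain groups are C_0 ≅ Z^9, C_1 ≅ Z^27, C_2 ≅ Z^18.

∂_1: C_1 → C_0 sends each edge [p,q] (with p < q) to q − p.
This gives a 9×27 integer matrix of rank 8; reducing to Smith normal form yields diagonal entries (1,1,1,1,1,1,1,1).

Boundary ∂_2: C_2 → C_1 acts by ∂[p,q,r] = [q,r] − [p,r] + [p,q]. For instance
  ∂[0,1,5] = [1,5] − [0,5] + [0,1],
  ∂[3,6,7] = [6,7] − [3,7] + [3,6].
The 27×18 boundary matrix has rank 17 and Smith normal form diag(1,1,1,1,1,1,1,1,1,1,1,1,1,1,1,1,1).

From H_k ≅ ker(∂_k) / im(∂_{k+1}) we obtain:

  H_0: rank C_0 − rank ∂_1 = 9 − 8 = 1, and the invariant factors of ∂_1 are all 1, so H_0 = Z.
  H_1: rank ker ∂_1 − rank ∂_2 = (27 − 8) − 17 = 2, and the invariant factors of ∂_2 are all 1, so H_1 = Z^2.
  H_2: rank ker ∂_2 − rank ∂_3 = (18 − 17) − 0 = 1, and there is no ∂_3, so H_2 = Z.

As a check, the Euler characteristic is 9 − 27 + 18 = 0, which agrees with 1 − 2 + 1 = 0.
(K is a triangulation of the torus T^2.)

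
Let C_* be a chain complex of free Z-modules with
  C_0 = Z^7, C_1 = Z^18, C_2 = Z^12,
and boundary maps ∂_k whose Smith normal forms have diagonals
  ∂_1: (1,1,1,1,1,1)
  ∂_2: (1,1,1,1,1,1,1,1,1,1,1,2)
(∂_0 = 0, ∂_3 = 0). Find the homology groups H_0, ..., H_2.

H_0: b_0 = 7 − 0 − 6 = 1; torsion from ∂_1 factors > 1: none. So H_0 ≅ Z.
H_1: b_1 = 18 − 6 − 12 = 0; torsion from ∂_2 factors > 1: [2]. So H_1 ≅ Z/2.
H_2: b_2 = 12 − 12 − 0 = 0; torsion from ∂_3 factors > 1: none. So H_2 ≅ 0.

H_0 ≅ Z,  H_1 ≅ Z/2,  H_2 = 0.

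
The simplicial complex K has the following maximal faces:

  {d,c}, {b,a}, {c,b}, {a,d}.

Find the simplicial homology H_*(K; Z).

H_0 ≅ Z,  H_1 ≅ Z.

We work with the vertex ordering a < b < c < d. The simplices of K, each written with vertices in increasing order, are:

  0-simplices (4): a, b, c, d
  1-simplices (4): ab, ad, bc, cd

so the chain groups are C_0 ≅ Z^4, C_1 ≅ Z^4.

The boundary map ∂_1: C_1 → C_0 is given by ∂[p,q] = [q] − [p].
This gives a 4×4 integer matrix of rank 3; reducing to Smith normal form yields diagonal entries (1,1,1).

From H_k ≅ ker(∂_k) / im(∂_{k+1}) we obtain:

  H_0: rank C_0 − rank ∂_1 = 4 − 3 = 1, and the invariant factors of ∂_1 are all 1, so H_0 ≅ Z.
  H_1: rank ker ∂_1 − rank ∂_2 = (4 − 3) − 0 = 1, and there is no ∂_2, so H_1 ≅ Z.

As a check, the Euler characteristic is 4 − 4 = 0, which agrees with 1 − 1 = 0.
(K is a triangulation of the circle S^1.)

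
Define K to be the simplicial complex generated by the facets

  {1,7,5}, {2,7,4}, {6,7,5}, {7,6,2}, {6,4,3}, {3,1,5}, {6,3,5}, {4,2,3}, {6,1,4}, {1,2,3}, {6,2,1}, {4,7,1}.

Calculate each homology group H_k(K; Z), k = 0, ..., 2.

H_0 = Z,  H_1 = Z_2,  H_2 = 0.

Order the vertices as 1 < 2 < 3 < 4 < 5 < 6 < 7. Listing each simplex with vertices in this order, K has dimension 2 with simplices:

  0-simplices (7): [1], [2], [3], [4], [5], [6], [7]
  1-simplices (18): [1,2], [1,3], [1,4], [1,5], [1,6], [1,7], [2,3], [2,4], [2,6], [2,7], [3,4], [3,5], [3,6], [4,6], [4,7], [5,6], [5,7], [6,7]
  2-simplices (12): [1,2,3], [1,2,6], [1,3,5], [1,4,6], [1,4,7], [1,5,7], [2,3,4], [2,4,7], [2,6,7], [3,4,6], [3,5,6], [5,6,7]

so the chain groups are C_0 ≅ Z^7, C_1 ≅ Z^18, C_2 ≅ Z^12.

∂_1: C_1 → C_0 is given by ∂[p,q] = [q] − [p]. For instance
  ∂[4,7] = [7] − [4].
The 7×18 boundary matrix has rank 6 and Smith normal form diag(1,1,1,1,1,1).

∂_2: C_2 → C_1 sends each 2-simplex [p,q,r] to [q,r] − [p,r] + [p,q]. For instance
  ∂[1,3,5] = [3,5] − [1,5] + [1,3],
  ∂[3,5,6] = [5,6] − [3,6] + [3,5].
The 18×12 boundary matrix has rank 12 and Smith normal form diag(1,1,1,1,1,1,1,1,1,1,1,2).

Now H_k = ker ∂_k / im ∂_{k+1}, so:

  H_0: rank C_0 − rank ∂_1 = 7 − 6 = 1, and the invariant factors of ∂_1 are all 1, so H_0 = Z.
  H_1: rank ker ∂_1 − rank ∂_2 = (18 − 6) − 12 = 0, and ∂_2 has invariant factor 2 > 1, so H_1 = Z_2.
  H_2: rank ker ∂_2 − rank ∂_3 = (12 − 12) − 0 = 0, and there is no ∂_3, so H_2 = 0.

As a check, the Euler characteristic is 7 − 18 + 12 = 1, which agrees with 1 − 0 + 0 = 1.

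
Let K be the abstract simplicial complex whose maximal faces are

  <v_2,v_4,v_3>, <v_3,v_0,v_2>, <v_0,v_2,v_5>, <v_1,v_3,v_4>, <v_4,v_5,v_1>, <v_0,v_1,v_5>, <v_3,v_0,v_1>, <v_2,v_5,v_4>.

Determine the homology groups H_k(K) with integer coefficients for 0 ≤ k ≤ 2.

K has 6 vertices, 12 edges, 8 triangles.
rank ∂_0 = 0, rank ∂_1 = 5 ⇒ b_0 = 6 − 0 − 5 = 1; all invariant factors of ∂_1 are 1 so no torsion. So H_0 = Z.
rank ∂_1 = 5, rank ∂_2 = 7 ⇒ b_1 = 12 − 5 − 7 = 0; all invariant factors of ∂_2 are 1 so no torsion. So H_1 = 0.
rank ∂_2 = 7, rank ∂_3 = 0 ⇒ b_2 = 8 − 7 − 0 = 1. So H_2 = Z.

H_0 ≅ Z,  H_1 = 0,  H_2 ≅ Z.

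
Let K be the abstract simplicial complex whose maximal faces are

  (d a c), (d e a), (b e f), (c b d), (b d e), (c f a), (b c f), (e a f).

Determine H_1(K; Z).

K has 6 vertices, 12 edges, 8 triangles.
rank ∂_1 = 5, rank ∂_2 = 7 ⇒ b_1 = 12 − 5 − 7 = 0; all invariant factors of ∂_2 are 1 so no torsion. So H_1 ≅ 0.

H_1 ≅ 0.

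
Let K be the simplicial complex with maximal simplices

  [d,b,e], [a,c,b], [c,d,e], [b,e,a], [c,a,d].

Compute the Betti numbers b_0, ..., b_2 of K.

Take the total order a < b < c < d < e on the vertex set. Then K (dimension 2) consists of the simplices:

  0-simplices (5): a, b, c, d, e
  1-simplices (10): ab, ac, ad, ae, bc, bd, be, cd, ce, de
  2-simplices (5): abc, abe, acd, bde, cde

giving chain groups C_0 ≅ Z^5, C_1 ≅ Z^10, C_2 ≅ Z^5.

The boundary map ∂_1: C_1 → C_0 maps an edge to its endpoints' difference, ∂[p,q] = q − p.
The 5×10 boundary matrix has rank 4 and Smith normal form diag(1,1,1,1).

Boundary ∂_2: C_2 → C_1 maps a triangle to the signed sum of its edges. For instance
  ∂abc = bc − ac + ab,
  ∂abe = be − ae + ab.
This gives a 10×5 integer matrix of rank 5; reducing to Smith normal form yields diagonal entries (1,1,1,1,1).

Reading off H_k = ker ∂_k / im ∂_{k+1}:

  H_0: rank C_0 − rank ∂_1 = 5 − 4 = 1, and the invariant factors of ∂_1 are all 1, so H_0 ≅ Z.
  H_1: rank ker ∂_1 − rank ∂_2 = (10 − 4) − 5 = 1, and the invariant factors of ∂_2 are all 1, so H_1 ≅ Z.
  H_2: rank ker ∂_2 − rank ∂_3 = (5 − 5) − 0 = 0, and there is no ∂_3, so H_2 ≅ 0.

Hence the Betti numbers are b_0 = 1, b_1 = 1, b_2 = 0.

b_0 = 1, b_1 = 1, b_2 = 0.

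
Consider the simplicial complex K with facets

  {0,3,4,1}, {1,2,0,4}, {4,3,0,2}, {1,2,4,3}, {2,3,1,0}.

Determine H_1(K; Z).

We work with the vertex ordering 0 < 1 < 2 < 3 < 4. The simplices of K, each written with vertices in increasing order, are:

  0-simplices (5): [0], [1], [2], [3], [4]
  1-simplices (10): [0,1], [0,2], [0,3], [0,4], [1,2], [1,3], [1,4], [2,3], [2,4], [3,4]
  2-simplices (10): [0,1,2], [0,1,3], [0,1,4], [0,2,3], [0,2,4], [0,3,4], [1,2,3], [1,2,4], [1,3,4], [2,3,4]
  3-simplices (5): [0,1,2,3], [0,1,2,4], [0,1,3,4], [0,2,3,4], [1,2,3,4]

so the chain groups are C_0 ≅ Z^5, C_1 ≅ Z^10, C_2 ≅ Z^10, C_3 ≅ Z^5.

Boundary ∂_1: C_1 → C_0 is given by ∂[p,q] = [q] − [p]. For instance
  ∂[0,1] = [1] − [0].
As a 5×10 matrix over Z this has rank 4, with invariant factors (1,1,1,1).

Boundary ∂_2: C_2 → C_1 acts by ∂[p,q,r] = [q,r] − [p,r] + [p,q]. For instance
  ∂[1,2,3] = [2,3] − [1,3] + [1,2],
  ∂[2,3,4] = [3,4] − [2,4] + [2,3].
This gives a 10×10 integer matrix of rank 6; reducing to Smith normal form yields diagonal entries (1,1,1,1,1,1).

Boundary ∂_3: C_3 → C_2 sends each 3-simplex σ to the alternating sum Σ_i (−1)^i (σ with its i-th vertex removed). For instance
  ∂[0,1,2,3] = [1,2,3] − [0,2,3] + [0,1,3] − [0,1,2],
  ∂[0,1,2,4] = [1,2,4] − [0,2,4] + [0,1,4] − [0,1,2].
The 10×5 boundary matrix has rank 4 and Smith normal form diag(1,1,1,1).

From H_k ≅ ker(∂_k) / im(∂_{k+1}) we obtain:

  H_1: rank ker ∂_1 − rank ∂_2 = (10 − 4) − 6 = 0, and the invariant factors of ∂_2 are all 1, so H_1 = 0.

H_1 ≅ 0.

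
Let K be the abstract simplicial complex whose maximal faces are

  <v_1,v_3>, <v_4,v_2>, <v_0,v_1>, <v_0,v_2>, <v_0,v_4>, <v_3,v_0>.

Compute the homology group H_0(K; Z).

Fix the vertex order v_0 < v_1 < v_2 < v_3 < v_4 and write every simplex with vertices in increasing order. Then dim K = 1 and the simplices of K are:

  0-simplices (5): [v_0], [v_1], [v_2], [v_3], [v_4]
  1-simplices (6): [v_0,v_1], [v_0,v_2], [v_0,v_3], [v_0,v_4], [v_1,v_3], [v_2,v_4]

Hence C_0 ≅ Z^5, C_1 ≅ Z^6.

Boundary ∂_1: C_1 → C_0 is given by ∂[p,q] = [q] − [p]. For instance
  ∂[v_0,v_2] = [v_2] − [v_0].
The resulting 5×6 matrix has rank 4, and its Smith normal form has invariant factors (1,1,1,1).

Computing H_k = (kernel of ∂_k) / (image of ∂_{k+1}):

  H_0: rank C_0 − rank ∂_1 = 5 − 4 = 1, and the invariant factors of ∂_1 are all 1, so H_0 = Z.

H_0 ≅ Z.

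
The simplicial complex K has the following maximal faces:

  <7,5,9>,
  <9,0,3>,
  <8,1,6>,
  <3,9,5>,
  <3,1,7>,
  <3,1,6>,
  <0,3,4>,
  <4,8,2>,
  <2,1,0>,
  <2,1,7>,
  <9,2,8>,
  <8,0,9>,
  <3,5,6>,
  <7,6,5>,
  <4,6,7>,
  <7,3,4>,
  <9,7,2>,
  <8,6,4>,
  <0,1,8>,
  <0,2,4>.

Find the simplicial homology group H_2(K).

K has 10 vertices, 30 edges, 20 triangles.
rank ∂_2 = 20, rank ∂_3 = 0 ⇒ b_2 = 20 − 20 − 0 = 0. So H_2 ≅ 0.

H_2 = 0.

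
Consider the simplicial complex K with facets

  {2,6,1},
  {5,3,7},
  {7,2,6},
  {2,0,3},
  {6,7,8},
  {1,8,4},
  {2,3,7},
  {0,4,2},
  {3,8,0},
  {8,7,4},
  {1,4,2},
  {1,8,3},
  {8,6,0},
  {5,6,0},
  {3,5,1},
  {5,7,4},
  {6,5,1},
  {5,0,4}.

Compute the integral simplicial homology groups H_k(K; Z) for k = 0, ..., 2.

H_0 ≅ Z,  H_1 ≅ Z^2,  H_2 ≅ Z.

Take the total order 0 < 1 < 2 < 3 < 4 < 5 < 6 < 7 < 8 on the vertex set. Then K (dimension 2) consists of the simplices:

  0-simplices (9): [0], [1], [2], [3], [4], [5], [6], [7], [8]
  1-simplices (27): (27 of them)
  2-simplices (18): [0,2,3], [0,2,4], [0,3,8], [0,4,5], [0,5,6], [0,6,8], [1,2,4], [1,2,6], [1,3,5], [1,3,8], [1,4,8], [1,5,6], [2,3,7], [2,6,7], [3,5,7], [4,5,7], [4,7,8], [6,7,8]

Hence C_0 ≅ Z^9, C_1 ≅ Z^27, C_2 ≅ Z^18.

Boundary ∂_1: C_1 → C_0 sends each edge [p,q] (with p < q) to q − p. For instance
  ∂[6,7] = [7] − [6].
The 9×27 boundary matrix has rank 8 and Smith normal form diag(1,1,1,1,1,1,1,1).

∂_2: C_2 → C_1 sends each 2-simplex [p,q,r] to [q,r] − [p,r] + [p,q]. For instance
  ∂[2,3,7] = [3,7] − [2,7] + [2,3],
  ∂[4,7,8] = [7,8] − [4,8] + [4,7].
This gives a 27×18 integer matrix of rank 17; reducing to Smith normal form yields diagonal entries (1,1,1,1,1,1,1,1,1,1,1,1,1,1,1,1,1).

From H_k ≅ ker(∂_k) / im(∂_{k+1}) we obtain:

  H_0: rank C_0 − rank ∂_1 = 9 − 8 = 1, and the invariant factors of ∂_1 are all 1, so H_0 ≅ Z.
  H_1: rank ker ∂_1 − rank ∂_2 = (27 − 8) − 17 = 2, and the invariant factors of ∂_2 are all 1, so H_1 ≅ Z^2.
  H_2: rank ker ∂_2 − rank ∂_3 = (18 − 17) − 0 = 1, and there is no ∂_3, so H_2 ≅ Z.

(K is a triangulation of the torus T^2.)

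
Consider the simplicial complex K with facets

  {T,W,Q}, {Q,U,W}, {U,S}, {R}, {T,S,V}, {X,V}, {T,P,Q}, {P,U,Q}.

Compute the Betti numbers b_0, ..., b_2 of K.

b_0 = 2, b_1 = 1, b_2 = 0.

Take the total order P < Q < R < S < T < U < V < W < X on the vertex set. Then K (dimension 2) consists of the simplices:

  0-simplices (9): P, Q, R, S, T, U, V, W, X
  1-simplices (13): PQ, PT, PU, QT, QU, QW, ST, SU, SV, TV, TW, UW, VX
  2-simplices (5): PQT, PQU, QTW, QUW, STV

giving chain groups C_0 ≅ Z^9, C_1 ≅ Z^13, C_2 ≅ Z^5.

Boundary ∂_1: C_1 → C_0 maps an edge to its endpoints' difference, ∂[p,q] = q − p. For instance
  ∂PT = T − P.
The 9×13 boundary matrix has rank 7 and Smith normal form diag(1,1,1,1,1,1,1).

∂_2: C_2 → C_1 sends each 2-simplex [p,q,r] to [q,r] − [p,r] + [p,q]. For instance
  ∂PQT = QT − PT + PQ,
  ∂STV = TV − SV + ST.
As a 13×5 matrix over Z this has rank 5, with invariant factors (1,1,1,1,1).

Reading off H_k = ker ∂_k / im ∂_{k+1}:

  H_0: rank C_0 − rank ∂_1 = 9 − 7 = 2, and the invariant factors of ∂_1 are all 1, so H_0 = Z^2.
  H_1: rank ker ∂_1 − rank ∂_2 = (13 − 7) − 5 = 1, and the invariant factors of ∂_2 are all 1, so H_1 = Z.
  H_2: rank ker ∂_2 − rank ∂_3 = (5 − 5) − 0 = 0, and there is no ∂_3, so H_2 = 0.

As a check, the Euler characteristic is 9 − 13 + 5 = 1, which agrees with 2 − 1 + 0 = 1.

Hence the Betti numbers are b_0 = 2, b_1 = 1, b_2 = 0.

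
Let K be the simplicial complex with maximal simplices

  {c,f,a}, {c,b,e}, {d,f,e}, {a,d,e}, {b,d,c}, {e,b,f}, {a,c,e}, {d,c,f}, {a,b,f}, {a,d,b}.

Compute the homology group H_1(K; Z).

H_1 = Z_2.

Take the total order a < b < c < d < e < f on the vertex set. Then K (dimension 2) consists of the simplices:

  0-simplices (6): a, b, c, d, e, f
  1-simplices (15): ab, ac, ad, ae, af, bc, bd, be, bf, cd, ce, cf, de, df, ef
  2-simplices (10): abd, abf, ace, acf, ade, bcd, bce, bef, cdf, def

so the chain groups are C_0 ≅ Z^6, C_1 ≅ Z^15, C_2 ≅ Z^10.

Boundary ∂_1: C_1 → C_0 maps an edge to its endpoints' difference, ∂[p,q] = q − p. For instance
  ∂ab = b − a.
The 6×15 boundary matrix has rank 5 and Smith normal form diag(1,1,1,1,1).

Boundary ∂_2: C_2 → C_1 acts by ∂[p,q,r] = [q,r] − [p,r] + [p,q]. For instance
  ∂ace = ce − ae + ac,
  ∂acf = cf − af + ac.
As a 15×10 matrix over Z this has rank 10, with invariant factors (1,1,1,1,1,1,1,1,1,2).

Reading off H_k = ker ∂_k / im ∂_{k+1}:

  H_1: rank ker ∂_1 − rank ∂_2 = (15 − 5) − 10 = 0, and ∂_2 has invariant factor 2 > 1, so H_1 = Z_2.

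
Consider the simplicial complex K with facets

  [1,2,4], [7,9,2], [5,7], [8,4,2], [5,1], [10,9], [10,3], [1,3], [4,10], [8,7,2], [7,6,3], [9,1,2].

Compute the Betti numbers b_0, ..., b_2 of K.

b_0 = 1, b_1 = 4, b_2 = 0.

Take the total order 1 < 2 < 3 < 4 < 5 < 6 < 7 < 8 < 9 < 10 on the vertex set. Then K (dimension 2) consists of the simplices:

  0-simplices (10): [1], [2], [3], [4], [5], [6], [7], [8], [9], [10]
  1-simplices (19): [1,2], [1,3], [1,4], [1,5], [1,9], [2,4], [2,7], [2,8], [2,9], [3,6], [3,7], [3,10], [4,8], [4,10], [5,7], [6,7], [7,8], [7,9], [9,10]
  2-simplices (6): [1,2,4], [1,2,9], [2,4,8], [2,7,8], [2,7,9], [3,6,7]

Hence C_0 ≅ Z^10, C_1 ≅ Z^19, C_2 ≅ Z^6.

The boundary map ∂_1: C_1 → C_0 maps an edge to its endpoints' difference, ∂[p,q] = q − p.
The resulting 10×19 matrix has rank 9, and its Smith normal form has invariant factors (1,1,1,1,1,1,1,1,1).

∂_2: C_2 → C_1 sends each 2-simplex [p,q,r] to [q,r] − [p,r] + [p,q]. For instance
  ∂[2,7,9] = [7,9] − [2,9] + [2,7],
  ∂[1,2,9] = [2,9] − [1,9] + [1,2].
As a 19×6 matrix over Z this has rank 6, with invariant factors (1,1,1,1,1,1).

From H_k ≅ ker(∂_k) / im(∂_{k+1}) we obtain:

  H_0: rank C_0 − rank ∂_1 = 10 − 9 = 1, and the invariant factors of ∂_1 are all 1, so H_0 = Z.
  H_1: rank ker ∂_1 − rank ∂_2 = (19 − 9) − 6 = 4, and the invariant factors of ∂_2 are all 1, so H_1 = Z^4.
  H_2: rank ker ∂_2 − rank ∂_3 = (6 − 6) − 0 = 0, and there is no ∂_3, so H_2 = 0.

Hence the Betti numbers are b_0 = 1, b_1 = 4, b_2 = 0.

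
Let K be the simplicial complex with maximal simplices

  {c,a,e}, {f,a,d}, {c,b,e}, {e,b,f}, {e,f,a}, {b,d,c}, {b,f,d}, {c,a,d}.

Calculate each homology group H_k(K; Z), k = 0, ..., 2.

H_0 = Z,  H_1 = 0,  H_2 = Z.

Take the total order a < b < c < d < e < f on the vertex set. Then K (dimension 2) consists of the simplices:

  0-simplices (6): a, b, c, d, e, f
  1-simplices (12): ac, ad, ae, af, bc, bd, be, bf, cd, ce, df, ef
  2-simplices (8): acd, ace, adf, aef, bcd, bce, bdf, bef

so the chain groups are C_0 ≅ Z^6, C_1 ≅ Z^12, C_2 ≅ Z^8.

∂_1: C_1 → C_0 sends each edge [p,q] (with p < q) to q − p. For instance
  ∂bd = d − b.
As a 6×12 matrix over Z this has rank 5, with invariant factors (1,1,1,1,1).

Boundary ∂_2: C_2 → C_1 maps a triangle to the signed sum of its edges. For instance
  ∂bce = ce − be + bc,
  ∂ace = ce − ae + ac.
The 12×8 boundary matrix has rank 7 and Smith normal form diag(1,1,1,1,1,1,1).

Now H_k = ker ∂_k / im ∂_{k+1}, so:

  H_0: rank C_0 − rank ∂_1 = 6 − 5 = 1, and the invariant factors of ∂_1 are all 1, so H_0 = Z.
  H_1: rank ker ∂_1 − rank ∂_2 = (12 − 5) − 7 = 0, and the invariant factors of ∂_2 are all 1, so H_1 = 0.
  H_2: rank ker ∂_2 − rank ∂_3 = (8 − 7) − 0 = 1, and there is no ∂_3, so H_2 = Z.

(K is a triangulation of the 2-sphere S^2.)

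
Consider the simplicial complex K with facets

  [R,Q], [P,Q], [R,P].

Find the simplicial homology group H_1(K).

Order the vertices as P < Q < R. Listing each simplex with vertices in this order, K has dimension 1 with simplices:

  0-simplices (3): P, Q, R
  1-simplices (3): PQ, PR, QR

giving chain groups C_0 ≅ Z^3, C_1 ≅ Z^3.

Boundary ∂_1: C_1 → C_0 is given by ∂[p,q] = [q] − [p]. For instance
  ∂PQ = Q − P.
This gives a 3×3 integer matrix of rank 2; reducing to Smith normal form yields diagonal entries (1,1).

Computing H_k = (kernel of ∂_k) / (image of ∂_{k+1}):

  H_1: rank ker ∂_1 − rank ∂_2 = (3 − 2) − 0 = 1, and there is no ∂_2, so H_1 ≅ Z.

H_1 = Z.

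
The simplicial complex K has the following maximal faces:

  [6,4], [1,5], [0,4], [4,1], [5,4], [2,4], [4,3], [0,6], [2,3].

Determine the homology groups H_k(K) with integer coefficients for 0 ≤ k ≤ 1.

Order the vertices as 0 < 1 < 2 < 3 < 4 < 5 < 6. Listing each simplex with vertices in this order, K has dimension 1 with simplices:

  0-simplices (7): [0], [1], [2], [3], [4], [5], [6]
  1-simplices (9): [0,4], [0,6], [1,4], [1,5], [2,3], [2,4], [3,4], [4,5], [4,6]

so the chain groups are C_0 ≅ Z^7, C_1 ≅ Z^9.

∂_1: C_1 → C_0 sends each edge [p,q] (with p < q) to q − p. For instance
  ∂[4,5] = [5] − [4].
This gives a 7×9 integer matrix of rank 6; reducing to Smith normal form yields diagonal entries (1,1,1,1,1,1).

Now H_k = ker ∂_k / im ∂_{k+1}, so:

  H_0: rank C_0 − rank ∂_1 = 7 − 6 = 1, and the invariant factors of ∂_1 are all 1, so H_0 = Z.
  H_1: rank ker ∂_1 − rank ∂_2 = (9 − 6) − 0 = 3, and there is no ∂_2, so H_1 = Z^3.

H_0 = Z,  H_1 = Z^3.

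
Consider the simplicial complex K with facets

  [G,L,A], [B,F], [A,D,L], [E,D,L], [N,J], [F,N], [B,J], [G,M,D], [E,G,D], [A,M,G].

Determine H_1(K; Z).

H_1 = Z^2.

Fix the vertex order A < B < D < E < F < G < J < L < M < N and write every simplex with vertices in increasing order. Then dim K = 2 and the simplices of K are:

  0-simplices (10): A, B, D, E, F, G, J, L, M, N
  1-simplices (16): AD, AG, AL, AM, BF, BJ, DE, DG, DL, DM, EG, EL, FN, GL, GM, JN
  2-simplices (6): ADL, AGL, AGM, DEG, DEL, DGM

giving chain groups C_0 ≅ Z^10, C_1 ≅ Z^16, C_2 ≅ Z^6.

The boundary map ∂_1: C_1 → C_0 sends each edge [p,q] (with p < q) to q − p. For instance
  ∂DM = M − D.
This gives a 10×16 integer matrix of rank 8; reducing to Smith normal form yields diagonal entries (1,1,1,1,1,1,1,1).

The boundary map ∂_2: C_2 → C_1 maps a triangle to the signed sum of its edges. For instance
  ∂DGM = GM − DM + DG,
  ∂DEL = EL − DL + DE.
This gives a 16×6 integer matrix of rank 6; reducing to Smith normal form yields diagonal entries (1,1,1,1,1,1).

Now H_k = ker ∂_k / im ∂_{k+1}, so:

  H_1: rank ker ∂_1 − rank ∂_2 = (16 − 8) − 6 = 2, and the invariant factors of ∂_2 are all 1, so H_1 = Z^2.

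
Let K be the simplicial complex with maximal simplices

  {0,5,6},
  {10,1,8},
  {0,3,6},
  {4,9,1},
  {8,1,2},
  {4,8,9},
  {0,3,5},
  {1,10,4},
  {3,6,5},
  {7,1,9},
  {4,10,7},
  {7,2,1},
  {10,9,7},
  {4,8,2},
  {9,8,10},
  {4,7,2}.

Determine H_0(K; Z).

H_0 ≅ Z^2.

K has 11 vertices, 24 edges, 16 triangles.
rank ∂_0 = 0, rank ∂_1 = 9 ⇒ b_0 = 11 − 0 − 9 = 2; all invariant factors of ∂_1 are 1 so no torsion. So H_0 = Z^2.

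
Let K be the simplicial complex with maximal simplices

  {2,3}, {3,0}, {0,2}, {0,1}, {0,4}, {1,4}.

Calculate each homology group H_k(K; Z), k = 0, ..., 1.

H_0 = Z,  H_1 = Z^2.

Fix the vertex order 0 < 1 < 2 < 3 < 4 and write every simplex with vertices in increasing order. Then dim K = 1 and the simplices of K are:

  0-simplices (5): [0], [1], [2], [3], [4]
  1-simplices (6): [0,1], [0,2], [0,3], [0,4], [1,4], [2,3]

so the chain groups are C_0 ≅ Z^5, C_1 ≅ Z^6.

Boundary ∂_1: C_1 → C_0 maps an edge to its endpoints' difference, ∂[p,q] = q − p. For instance
  ∂[0,1] = [1] − [0].
The 5×6 boundary matrix has rank 4 and Smith normal form diag(1,1,1,1).

Now H_k = ker ∂_k / im ∂_{k+1}, so:

  H_0: rank C_0 − rank ∂_1 = 5 − 4 = 1, and the invariant factors of ∂_1 are all 1, so H_0 ≅ Z.
  H_1: rank ker ∂_1 − rank ∂_2 = (6 − 4) − 0 = 2, and there is no ∂_2, so H_1 ≅ Z^2.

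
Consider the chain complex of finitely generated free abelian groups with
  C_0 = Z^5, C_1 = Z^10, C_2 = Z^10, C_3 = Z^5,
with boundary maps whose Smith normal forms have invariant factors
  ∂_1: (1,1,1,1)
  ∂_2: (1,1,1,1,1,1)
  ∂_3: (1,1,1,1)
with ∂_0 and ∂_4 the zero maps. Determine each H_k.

H_0 ≅ Z,  H_1 = 0,  H_2 = 0,  H_3 ≅ Z.

H_0: b_0 = 5 − 0 − 4 = 1; torsion from ∂_1 factors > 1: none. So H_0 ≅ Z.
H_1: b_1 = 10 − 4 − 6 = 0; torsion from ∂_2 factors > 1: none. So H_1 ≅ 0.
H_2: b_2 = 10 − 6 − 4 = 0; torsion from ∂_3 factors > 1: none. So H_2 ≅ 0.
H_3: b_3 = 5 − 4 − 0 = 1; torsion from ∂_4 factors > 1: none. So H_3 ≅ Z.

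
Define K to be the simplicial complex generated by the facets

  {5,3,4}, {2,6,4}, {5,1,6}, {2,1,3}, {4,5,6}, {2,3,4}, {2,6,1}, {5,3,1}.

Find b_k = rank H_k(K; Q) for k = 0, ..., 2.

b_0 = 1, b_1 = 0, b_2 = 1.

Fix the vertex order 1 < 2 < 3 < 4 < 5 < 6 and write every simplex with vertices in increasing order. Then dim K = 2 and the simplices of K are:

  0-simplices (6): [1], [2], [3], [4], [5], [6]
  1-simplices (12): [1,2], [1,3], [1,5], [1,6], [2,3], [2,4], [2,6], [3,4], [3,5], [4,5], [4,6], [5,6]
  2-simplices (8): [1,2,3], [1,2,6], [1,3,5], [1,5,6], [2,3,4], [2,4,6], [3,4,5], [4,5,6]

giving chain groups C_0 ≅ Z^6, C_1 ≅ Z^12, C_2 ≅ Z^8.

Boundary ∂_1: C_1 → C_0 sends each edge [p,q] (with p < q) to q − p.
The 6×12 boundary matrix has rank 5 and Smith normal form diag(1,1,1,1,1).

Boundary ∂_2: C_2 → C_1 maps a triangle to the signed sum of its edges. For instance
  ∂[4,5,6] = [5,6] − [4,6] + [4,5],
  ∂[3,4,5] = [4,5] − [3,5] + [3,4].
The resulting 12×8 matrix has rank 7, and its Smith normal form has invariant factors (1,1,1,1,1,1,1).

Now H_k = ker ∂_k / im ∂_{k+1}, so:

  H_0: rank C_0 − rank ∂_1 = 6 − 5 = 1, and the invariant factors of ∂_1 are all 1, so H_0 = Z.
  H_1: rank ker ∂_1 − rank ∂_2 = (12 − 5) − 7 = 0, and the invariant factors of ∂_2 are all 1, so H_1 = 0.
  H_2: rank ker ∂_2 − rank ∂_3 = (8 − 7) − 0 = 1, and there is no ∂_3, so H_2 = Z.

As a check, the Euler characteristic is 6 − 12 + 8 = 2, which agrees with 1 − 0 + 1 = 2.

Hence the Betti numbers are b_0 = 1, b_1 = 0, b_2 = 1.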